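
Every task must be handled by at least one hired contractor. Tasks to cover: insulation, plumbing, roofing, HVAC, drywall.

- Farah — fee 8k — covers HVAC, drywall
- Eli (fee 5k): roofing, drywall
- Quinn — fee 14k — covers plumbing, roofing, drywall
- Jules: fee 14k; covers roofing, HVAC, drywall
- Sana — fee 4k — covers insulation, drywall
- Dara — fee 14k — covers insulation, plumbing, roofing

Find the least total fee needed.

22

The greedy cost-per-new-task heuristic would pick Sana, Eli, Farah, and Quinn for 31, but a cheaper cover exists.
Choose Farah and Dara: together they cover insulation, plumbing, roofing, HVAC, drywall — every task.
Total fee: 8 + 14 = 22.
No cover costs less than 22.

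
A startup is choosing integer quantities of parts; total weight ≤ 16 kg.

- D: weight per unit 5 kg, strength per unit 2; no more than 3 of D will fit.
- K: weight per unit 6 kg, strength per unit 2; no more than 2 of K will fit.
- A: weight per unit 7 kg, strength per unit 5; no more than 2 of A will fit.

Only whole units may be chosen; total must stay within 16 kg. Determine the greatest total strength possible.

This is a bounded integer knapsack.
Take 2×A: weight 14 ≤ 16, strength 2·5 = 10.
A has the best ratio (5/7) and is taken to its limit of 2; remaining capacity is filled optimally with the others.

10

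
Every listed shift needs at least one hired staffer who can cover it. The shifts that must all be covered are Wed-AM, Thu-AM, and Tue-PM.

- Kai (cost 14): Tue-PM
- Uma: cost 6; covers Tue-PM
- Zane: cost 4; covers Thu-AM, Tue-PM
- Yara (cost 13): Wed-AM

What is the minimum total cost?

17

Choose Zane and Yara: together they cover Wed-AM, Thu-AM, Tue-PM — every shift.
Total cost: 4 + 13 = 17.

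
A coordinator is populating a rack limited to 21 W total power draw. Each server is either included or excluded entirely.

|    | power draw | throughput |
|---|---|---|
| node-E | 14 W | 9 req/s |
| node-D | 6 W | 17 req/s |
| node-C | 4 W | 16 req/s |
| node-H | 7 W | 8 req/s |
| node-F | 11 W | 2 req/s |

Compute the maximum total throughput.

node-D + node-C + node-H: power draw 6 + 4 + 7 = 17 ≤ 21, throughput 17 + 16 + 8 = 41.
node-D + node-C + node-F: power draw 6 + 4 + 11 = 21 ≤ 21, throughput 17 + 16 + 2 = 35.
Best is node-D, node-C, and node-H with total throughput 41.

41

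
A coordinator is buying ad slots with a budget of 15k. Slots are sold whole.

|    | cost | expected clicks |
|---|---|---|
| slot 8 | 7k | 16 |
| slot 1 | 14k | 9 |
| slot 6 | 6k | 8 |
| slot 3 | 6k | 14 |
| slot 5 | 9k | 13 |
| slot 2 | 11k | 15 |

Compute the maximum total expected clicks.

Allowing fractional choices, the relaxed optimum would be about 32.9, but ad slots are indivisible.
slot 8 + slot 3: cost 7 + 6 = 13 ≤ 15, expected clicks 16 + 14 = 30.
slot 3 + slot 5: cost 6 + 9 = 15 ≤ 15, expected clicks 14 + 13 = 27.
Best is slot 8 and slot 3 with total expected clicks 30.

30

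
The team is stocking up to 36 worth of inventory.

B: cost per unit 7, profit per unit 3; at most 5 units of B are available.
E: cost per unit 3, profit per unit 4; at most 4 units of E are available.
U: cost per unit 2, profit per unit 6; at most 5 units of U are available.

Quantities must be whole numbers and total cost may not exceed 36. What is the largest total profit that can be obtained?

52

This is a bounded integer knapsack.
U has the best ratio (6/2); taking only U gives at most 5×6 = 30 (stopped by the supply cap of 5).
Mixing does better — 2×B, 4×E, and 5×U: cost 36 ≤ 36, profit 2·3 + 4·4 + 5·6 = 52.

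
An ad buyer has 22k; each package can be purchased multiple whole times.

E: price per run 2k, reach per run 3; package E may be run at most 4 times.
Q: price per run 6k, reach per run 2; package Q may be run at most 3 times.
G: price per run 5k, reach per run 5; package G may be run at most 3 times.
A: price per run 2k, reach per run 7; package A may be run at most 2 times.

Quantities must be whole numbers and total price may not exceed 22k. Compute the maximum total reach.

Take 4×E, 2×G, and 2×A: price 22 ≤ 22, reach 4·3 + 2·5 + 2·7 = 36.
A has the best ratio (7/2) and is taken to its limit of 2; remaining capacity is filled optimally with the others.

36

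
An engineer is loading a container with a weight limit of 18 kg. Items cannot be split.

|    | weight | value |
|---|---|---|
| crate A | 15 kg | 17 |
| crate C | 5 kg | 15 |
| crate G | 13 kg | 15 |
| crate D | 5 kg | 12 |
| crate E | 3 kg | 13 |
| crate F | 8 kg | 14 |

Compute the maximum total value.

Take crate C, crate E, and crate F: weight 5 + 3 + 8 = 16 ≤ 18, value 15 + 13 + 14 = 42.
No other feasible combination does better.

42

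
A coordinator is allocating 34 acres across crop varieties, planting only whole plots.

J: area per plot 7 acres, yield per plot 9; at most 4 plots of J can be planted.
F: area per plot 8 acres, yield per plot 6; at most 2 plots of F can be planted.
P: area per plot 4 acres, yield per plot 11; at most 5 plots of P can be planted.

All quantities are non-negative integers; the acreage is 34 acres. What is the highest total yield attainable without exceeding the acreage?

73

This is a bounded integer knapsack.
Take 2×J and 5×P: area 34 ≤ 34, yield 2·9 + 5·11 = 73.
P has the best ratio (11/4) and is taken to its limit of 5; remaining capacity is filled optimally with the others.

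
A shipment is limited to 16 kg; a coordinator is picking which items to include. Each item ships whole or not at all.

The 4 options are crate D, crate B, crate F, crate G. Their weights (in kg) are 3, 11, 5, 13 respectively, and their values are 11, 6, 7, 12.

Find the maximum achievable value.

Allowing fractional choices, the relaxed optimum would be about 25.4, but items are indivisible.
crate D + crate F: weight 3 + 5 = 8 ≤ 16, value 11 + 7 = 18.
crate D + crate B: weight 3 + 11 = 14 ≤ 16, value 11 + 6 = 17.
crate D + crate G: weight 3 + 13 = 16 ≤ 16, value 11 + 12 = 23.
Best is crate D and crate G with total value 23.

23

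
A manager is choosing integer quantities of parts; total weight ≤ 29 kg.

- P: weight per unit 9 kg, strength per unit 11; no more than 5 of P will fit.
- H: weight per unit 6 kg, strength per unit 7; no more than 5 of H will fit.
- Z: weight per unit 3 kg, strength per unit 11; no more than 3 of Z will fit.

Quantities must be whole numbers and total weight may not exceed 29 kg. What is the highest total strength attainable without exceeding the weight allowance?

Z has the best ratio (11/3); taking only Z gives at most 3×11 = 33 (stopped by the supply cap of 3).
Mixing does better — 2×P and 3×Z: weight 27 ≤ 29, strength 2·11 + 3·11 = 55.

55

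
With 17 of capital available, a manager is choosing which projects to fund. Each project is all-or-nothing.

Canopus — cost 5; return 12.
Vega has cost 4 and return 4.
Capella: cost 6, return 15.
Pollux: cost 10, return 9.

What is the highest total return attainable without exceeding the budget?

31

Treat it as a binary knapsack problem.
Canopus + Vega + Capella: cost 5 + 4 + 6 = 15 ≤ 17, return 12 + 4 + 15 = 31.
Capella + Pollux: cost 6 + 10 = 16 ≤ 17, return 15 + 9 = 24.
Canopus + Capella: cost 5 + 6 = 11 ≤ 17, return 12 + 15 = 27.
Best is Canopus, Vega, and Capella with total return 31.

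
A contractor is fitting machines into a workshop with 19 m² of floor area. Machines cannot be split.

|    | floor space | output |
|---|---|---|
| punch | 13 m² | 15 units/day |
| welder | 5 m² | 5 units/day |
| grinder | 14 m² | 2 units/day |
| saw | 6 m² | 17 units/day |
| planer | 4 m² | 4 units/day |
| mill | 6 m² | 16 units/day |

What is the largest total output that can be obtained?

38

Treat it as a binary knapsack problem.
Allowing fractional choices, the relaxed optimum would be about 41.1, but machines are indivisible.
saw + planer + mill: floor space 6 + 4 + 6 = 16 ≤ 19, output 17 + 4 + 16 = 37.
saw + mill: floor space 6 + 6 = 12 ≤ 19, output 17 + 16 = 33.
welder + saw + mill: floor space 5 + 6 + 6 = 17 ≤ 19, output 5 + 17 + 16 = 38.
Best is welder, saw, and mill with total output 38.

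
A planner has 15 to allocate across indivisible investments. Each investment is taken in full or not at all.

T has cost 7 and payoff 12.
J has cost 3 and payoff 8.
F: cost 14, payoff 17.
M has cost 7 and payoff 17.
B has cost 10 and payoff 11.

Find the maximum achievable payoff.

29

Treat it as a binary knapsack problem.
T + J: cost 7 + 3 = 10 ≤ 15, payoff 12 + 8 = 20.
J + M: cost 3 + 7 = 10 ≤ 15, payoff 8 + 17 = 25.
T + M: cost 7 + 7 = 14 ≤ 15, payoff 12 + 17 = 29.
Best is T and M with total payoff 29.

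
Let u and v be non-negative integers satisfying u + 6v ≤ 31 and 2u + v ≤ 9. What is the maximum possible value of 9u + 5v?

42

The continuous relaxation peaks at (2.09, 4.82) with value 42.91; rounding to a feasible lattice point costs some objective.
(u,v)=(3,3): 1·3+6·3=21≤31, 2·3+1·3=9≤9, objective 42.
(u,v)=(2,4): 1·2+6·4=26≤31, 2·2+1·4=8≤9, objective 38.
No feasible integer point exceeds 42.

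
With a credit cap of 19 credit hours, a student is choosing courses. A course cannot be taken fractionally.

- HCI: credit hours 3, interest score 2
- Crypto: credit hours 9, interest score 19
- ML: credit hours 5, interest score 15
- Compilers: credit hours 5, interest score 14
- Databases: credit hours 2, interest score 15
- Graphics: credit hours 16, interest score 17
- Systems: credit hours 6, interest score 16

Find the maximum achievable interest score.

60

This is a 0-1 knapsack instance.
Take ML, Compilers, Databases, and Systems: credit hours 5 + 5 + 2 + 6 = 18 ≤ 19, interest score 15 + 14 + 15 + 16 = 60.
No other feasible combination does better.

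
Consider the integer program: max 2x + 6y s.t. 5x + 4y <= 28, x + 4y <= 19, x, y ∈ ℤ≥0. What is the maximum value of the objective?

28

The continuous relaxation peaks at (2.25, 4.19) with value 29.62; rounding to a feasible lattice point costs some objective.
(x,y)=(2,4): 5·2+4·4=26≤28, 1·2+4·4=18≤19, objective 28.
(x,y)=(1,4): 5·1+4·4=21≤28, 1·1+4·4=17≤19, objective 26.
No feasible integer point exceeds 28.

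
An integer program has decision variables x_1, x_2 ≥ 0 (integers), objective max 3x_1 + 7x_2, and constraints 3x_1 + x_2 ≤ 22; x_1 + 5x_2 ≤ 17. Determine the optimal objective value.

Relaxing integrality, the LP optimum is 34.43 at (x_1,x_2) = (6.64, 2.07), which is not an integer point.
(x_1,x_2)=(6,2): 3·6+1·2=20≤22, 1·6+5·2=16≤17, objective 32.
(x_1,x_2)=(5,2): 3·5+1·2=17≤22, 1·5+5·2=15≤17, objective 29.
(x_1,x_2)=(7,1): 3·7+1·1=22≤22, 1·7+5·1=12≤17, objective 28.
The best lattice point is (6,2), giving 32.

32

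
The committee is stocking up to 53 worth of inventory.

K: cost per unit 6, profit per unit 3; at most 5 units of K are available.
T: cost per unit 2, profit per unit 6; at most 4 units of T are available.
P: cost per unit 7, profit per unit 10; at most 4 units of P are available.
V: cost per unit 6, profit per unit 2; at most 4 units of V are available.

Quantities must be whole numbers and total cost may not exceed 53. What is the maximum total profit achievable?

1×K, 4×T, 4×P, and 1×V: cost 48 ≤ 53, profit 1·3 + 4·6 + 4·10 + 1·2 = 69.
2×K, 4×T, and 4×P: cost 48 ≤ 53, profit 2·3 + 4·6 + 4·10 = 70.
Best is 70.

70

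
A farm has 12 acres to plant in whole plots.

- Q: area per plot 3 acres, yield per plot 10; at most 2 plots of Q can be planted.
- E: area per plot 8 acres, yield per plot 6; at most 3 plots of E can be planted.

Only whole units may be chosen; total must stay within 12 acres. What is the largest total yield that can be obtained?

Take 2×Q: area 6 ≤ 12, yield 2·10 = 20.
Q has the best ratio (10/3) and is taken to its limit of 2; remaining capacity is filled optimally with the others.

20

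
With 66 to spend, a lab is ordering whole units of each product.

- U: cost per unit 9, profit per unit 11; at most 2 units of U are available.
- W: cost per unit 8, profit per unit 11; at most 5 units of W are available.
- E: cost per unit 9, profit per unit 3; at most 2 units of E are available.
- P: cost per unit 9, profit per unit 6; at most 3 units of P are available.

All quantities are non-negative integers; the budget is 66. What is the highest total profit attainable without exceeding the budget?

77

Take 2×U and 5×W: cost 58 ≤ 66, profit 2·11 + 5·11 = 77.
W has the best ratio (11/8) and is taken to its limit of 5; remaining capacity is filled optimally with the others.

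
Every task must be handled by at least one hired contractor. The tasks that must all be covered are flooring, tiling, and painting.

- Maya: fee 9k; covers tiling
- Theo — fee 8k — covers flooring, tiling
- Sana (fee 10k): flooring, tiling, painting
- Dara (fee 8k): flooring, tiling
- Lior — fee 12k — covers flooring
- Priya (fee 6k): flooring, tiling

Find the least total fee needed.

10

Sana alone covers flooring, tiling, painting — every task.
Total fee: 10.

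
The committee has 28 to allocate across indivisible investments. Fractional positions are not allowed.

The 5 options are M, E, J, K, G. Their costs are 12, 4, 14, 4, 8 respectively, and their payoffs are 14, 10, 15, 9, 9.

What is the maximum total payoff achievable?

42

Treat it as a binary knapsack problem.
M + E + K + G: cost 12 + 4 + 4 + 8 = 28 ≤ 28, payoff 14 + 10 + 9 + 9 = 42.
E + J + K: cost 4 + 14 + 4 = 22 ≤ 28, payoff 10 + 15 + 9 = 34.
E + J + G: cost 4 + 14 + 8 = 26 ≤ 28, payoff 10 + 15 + 9 = 34.
Best is M, E, K, and G with total payoff 42.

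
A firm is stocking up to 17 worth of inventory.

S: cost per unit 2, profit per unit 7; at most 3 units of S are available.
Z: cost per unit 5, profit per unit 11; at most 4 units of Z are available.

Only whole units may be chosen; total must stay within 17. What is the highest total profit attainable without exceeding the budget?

S has the best ratio (7/2); taking only S gives at most 3×7 = 21 (stopped by the supply cap of 3).
Mixing does better — 3×S and 2×Z: cost 16 ≤ 17, profit 3·7 + 2·11 = 43.

43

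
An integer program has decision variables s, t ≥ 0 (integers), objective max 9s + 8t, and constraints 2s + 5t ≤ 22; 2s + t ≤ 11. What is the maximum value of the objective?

(s,t)=(5,1): 2·5+5·1=15≤22, 2·5+1·1=11≤11, objective 53.
(s,t)=(4,2): 2·4+5·2=18≤22, 2·4+1·2=10≤11, objective 52.
The best lattice point is (5,1), giving 53.

53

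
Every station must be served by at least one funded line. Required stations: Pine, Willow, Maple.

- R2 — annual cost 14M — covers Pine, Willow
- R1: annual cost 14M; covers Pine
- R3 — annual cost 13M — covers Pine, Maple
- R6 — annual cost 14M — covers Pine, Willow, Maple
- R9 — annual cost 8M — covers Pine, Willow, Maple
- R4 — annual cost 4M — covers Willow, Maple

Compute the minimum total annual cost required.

8

The greedy cost-per-new-station heuristic would pick R4 and R9 for 12, but a cheaper cover exists.
R9 alone covers Pine, Willow, Maple — every station.
Total annual cost: 8.
No cover costs less than 8.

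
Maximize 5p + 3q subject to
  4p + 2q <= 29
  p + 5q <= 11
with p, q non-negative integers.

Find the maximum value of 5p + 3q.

35

The continuous relaxation peaks at (6.83, 0.833) with value 36.67; rounding to a feasible lattice point costs some objective.
(p,q)=(7,0): 4·7+2·0=28≤29, 1·7+5·0=7≤11, objective 35.
(p,q)=(6,1): 4·6+2·1=26≤29, 1·6+5·1=11≤11, objective 33.
The best lattice point is (7,0), giving 35.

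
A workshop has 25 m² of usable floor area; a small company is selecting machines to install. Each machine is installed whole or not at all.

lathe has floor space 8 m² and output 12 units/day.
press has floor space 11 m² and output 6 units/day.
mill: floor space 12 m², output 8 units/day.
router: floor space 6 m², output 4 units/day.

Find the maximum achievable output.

Allowing fractional choices, the relaxed optimum would be about 23.3, but machines are indivisible.
lathe + mill: floor space 8 + 12 = 20 ≤ 25, output 12 + 8 = 20.
lathe + press + router: floor space 8 + 11 + 6 = 25 ≤ 25, output 12 + 6 + 4 = 22.
Best is lathe, press, and router with total output 22.

22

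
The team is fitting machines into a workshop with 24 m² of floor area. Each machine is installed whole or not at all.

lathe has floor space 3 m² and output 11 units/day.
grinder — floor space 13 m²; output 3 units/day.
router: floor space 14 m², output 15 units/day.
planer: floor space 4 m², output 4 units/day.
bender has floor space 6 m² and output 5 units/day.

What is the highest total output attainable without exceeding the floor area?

31

Allowing fractional choices, the relaxed optimum would be about 32.5, but machines are indivisible.
lathe + router + planer: floor space 3 + 14 + 4 = 21 ≤ 24, output 11 + 15 + 4 = 30.
lathe + router + bender: floor space 3 + 14 + 6 = 23 ≤ 24, output 11 + 15 + 5 = 31.
Best is lathe, router, and bender with total output 31.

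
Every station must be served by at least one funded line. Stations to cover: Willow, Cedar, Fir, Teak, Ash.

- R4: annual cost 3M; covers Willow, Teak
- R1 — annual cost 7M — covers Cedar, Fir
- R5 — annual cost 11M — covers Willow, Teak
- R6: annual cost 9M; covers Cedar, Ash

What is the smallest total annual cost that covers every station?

Choose R4, R1, and R6: together they cover Willow, Cedar, Fir, Teak, Ash — every station.
Total annual cost: 3 + 7 + 9 = 19.

19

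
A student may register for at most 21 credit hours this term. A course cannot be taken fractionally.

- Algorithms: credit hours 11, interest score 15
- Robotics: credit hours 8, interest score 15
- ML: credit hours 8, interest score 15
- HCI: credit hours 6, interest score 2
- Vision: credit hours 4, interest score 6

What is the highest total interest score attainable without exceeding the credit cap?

Robotics + ML + Vision: credit hours 8 + 8 + 4 = 20 ≤ 21, interest score 15 + 15 + 6 = 36.
Robotics + ML: credit hours 8 + 8 = 16 ≤ 21, interest score 15 + 15 = 30.
Best is Robotics, ML, and Vision with total interest score 36.

36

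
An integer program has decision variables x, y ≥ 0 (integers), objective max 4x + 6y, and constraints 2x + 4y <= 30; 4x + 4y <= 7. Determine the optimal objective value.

The continuous relaxation peaks at (0, 1.75) with value 10.50; rounding to a feasible lattice point costs some objective.
(x,y)=(0,1): 2·0+4·1=4≤30, 4·0+4·1=4≤7, objective 6.
(x,y)=(1,0): 2·1+4·0=2≤30, 4·1+4·0=4≤7, objective 4.
(x,y)=(0,0): 2·0+4·0=0≤30, 4·0+4·0=0≤7, objective 0.
Maximum is 6 at (x,y)=(0,1).

6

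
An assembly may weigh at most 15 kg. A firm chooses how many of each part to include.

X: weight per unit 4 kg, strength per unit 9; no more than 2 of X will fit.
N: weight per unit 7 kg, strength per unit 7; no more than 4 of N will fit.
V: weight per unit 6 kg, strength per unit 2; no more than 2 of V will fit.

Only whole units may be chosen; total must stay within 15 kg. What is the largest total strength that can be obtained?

25

Take 2×X and 1×N: weight 15 ≤ 15, strength 2·9 + 1·7 = 25.
X has the best ratio (9/4) and is taken to its limit of 2; remaining capacity is filled optimally with the others.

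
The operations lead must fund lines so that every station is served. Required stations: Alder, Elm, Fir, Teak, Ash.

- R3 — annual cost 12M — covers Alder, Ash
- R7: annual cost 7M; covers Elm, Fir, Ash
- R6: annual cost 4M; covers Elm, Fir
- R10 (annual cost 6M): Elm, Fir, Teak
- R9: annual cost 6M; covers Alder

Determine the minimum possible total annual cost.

18

The greedy cost-per-new-station heuristic would pick R6, R3, and R10 for 22, but a cheaper cover exists.
Choose R3 and R10: together they cover Alder, Elm, Fir, Teak, Ash — every station.
Total annual cost: 12 + 6 = 18.
No cover costs less than 18.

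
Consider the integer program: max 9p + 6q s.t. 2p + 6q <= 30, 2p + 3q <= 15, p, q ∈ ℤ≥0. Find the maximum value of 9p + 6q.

63

The continuous relaxation peaks at (7.5, 0) with value 67.50; rounding to a feasible lattice point costs some objective.
(p,q)=(7,0): 2·7+6·0=14≤30, 2·7+3·0=14≤15, objective 63.
(p,q)=(6,1): 2·6+6·1=18≤30, 2·6+3·1=15≤15, objective 60.
Maximum is 63 at (p,q)=(7,0).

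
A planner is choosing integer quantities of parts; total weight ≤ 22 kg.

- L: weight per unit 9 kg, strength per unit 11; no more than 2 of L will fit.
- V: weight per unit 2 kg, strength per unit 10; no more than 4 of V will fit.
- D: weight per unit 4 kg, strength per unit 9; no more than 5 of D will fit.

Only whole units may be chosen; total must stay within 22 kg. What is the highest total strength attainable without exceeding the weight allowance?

Take 4×V and 3×D: weight 20 ≤ 22, strength 4·10 + 3·9 = 67.
V has the best ratio (10/2) and is taken to its limit of 4; remaining capacity is filled optimally with the others.

67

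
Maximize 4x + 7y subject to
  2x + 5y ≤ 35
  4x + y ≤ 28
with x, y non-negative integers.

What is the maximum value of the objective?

55

(x,y)=(5,5) is feasible, giving 55.
(x,y)=(6,4) is feasible, giving 52.
(x,y)=(4,5) is feasible, giving 51.
Maximum is 55 at (x,y)=(5,5).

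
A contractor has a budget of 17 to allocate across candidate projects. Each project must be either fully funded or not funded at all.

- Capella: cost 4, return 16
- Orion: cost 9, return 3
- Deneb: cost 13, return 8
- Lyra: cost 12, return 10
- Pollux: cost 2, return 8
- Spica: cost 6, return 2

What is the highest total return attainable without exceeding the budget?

Allowing fractional choices, the relaxed optimum would be about 33.2, but projects are indivisible.
Capella + Orion + Pollux: cost 4 + 9 + 2 = 15 ≤ 17, return 16 + 3 + 8 = 27.
Capella + Pollux + Spica: cost 4 + 2 + 6 = 12 ≤ 17, return 16 + 8 + 2 = 26.
Best is Capella, Orion, and Pollux with total return 27.

27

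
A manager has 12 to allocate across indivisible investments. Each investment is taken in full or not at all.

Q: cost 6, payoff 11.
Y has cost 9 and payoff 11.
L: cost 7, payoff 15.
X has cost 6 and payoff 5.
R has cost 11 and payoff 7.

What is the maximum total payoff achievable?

This is a 0-1 knapsack instance.
Take Q and X: cost 6 + 6 = 12 ≤ 12, payoff 11 + 5 = 16.
No other feasible combination does better.

16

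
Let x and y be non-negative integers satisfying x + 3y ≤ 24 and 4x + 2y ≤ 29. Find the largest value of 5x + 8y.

71

(x,y)=(3,7) is feasible, giving 71.
(x,y)=(4,6) is feasible, giving 68.
(x,y)=(2,7) is feasible, giving 66.
Maximum is 71 at (x,y)=(3,7).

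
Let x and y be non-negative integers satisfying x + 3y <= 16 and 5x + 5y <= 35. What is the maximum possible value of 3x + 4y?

Relaxing integrality, the LP optimum is 25.50 at (x,y) = (2.5, 4.5), which is not an integer point.
(x,y)=(3,4): 1·3+3·4=15≤16, 5·3+5·4=35≤35, objective 25.
(x,y)=(4,3): 1·4+3·3=13≤16, 5·4+5·3=35≤35, objective 24.
(x,y)=(1,5): 1·1+3·5=16≤16, 5·1+5·5=30≤35, objective 23.
No feasible integer point exceeds 25.

25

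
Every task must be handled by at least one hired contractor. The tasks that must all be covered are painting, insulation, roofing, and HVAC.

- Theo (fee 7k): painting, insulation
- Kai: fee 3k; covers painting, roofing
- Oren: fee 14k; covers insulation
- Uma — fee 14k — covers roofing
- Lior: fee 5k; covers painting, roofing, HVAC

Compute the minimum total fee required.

12

This is an integer covering problem.
The greedy cost-per-new-task heuristic would pick Kai, Lior, and Theo for 15, but a cheaper cover exists.
Choose Theo and Lior: together they cover painting, insulation, roofing, HVAC — every task.
Total fee: 7 + 5 = 12.
No cover costs less than 12.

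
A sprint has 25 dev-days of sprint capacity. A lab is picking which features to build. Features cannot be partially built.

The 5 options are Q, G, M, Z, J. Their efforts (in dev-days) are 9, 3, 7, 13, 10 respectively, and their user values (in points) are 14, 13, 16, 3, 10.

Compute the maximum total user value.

43

Allowing fractional choices, the relaxed optimum would be about 49.0, but features are indivisible.
Q + G + M: effort 9 + 3 + 7 = 19 ≤ 25, user value 14 + 13 + 16 = 43.
Q + G + J: effort 9 + 3 + 10 = 22 ≤ 25, user value 14 + 13 + 10 = 37.
G + M + J: effort 3 + 7 + 10 = 20 ≤ 25, user value 13 + 16 + 10 = 39.
Best is Q, G, and M with total user value 43.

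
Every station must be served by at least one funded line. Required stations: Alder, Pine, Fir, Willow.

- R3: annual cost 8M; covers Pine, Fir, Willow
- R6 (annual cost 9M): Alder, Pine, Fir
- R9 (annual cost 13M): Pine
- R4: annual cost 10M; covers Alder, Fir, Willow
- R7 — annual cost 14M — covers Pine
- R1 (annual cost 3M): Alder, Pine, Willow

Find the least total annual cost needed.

11

This is a weighted set-cover instance.
Choose R3 and R1: together they cover Alder, Pine, Fir, Willow — every station.
Total annual cost: 8 + 3 = 11.
No cover costs less than 11.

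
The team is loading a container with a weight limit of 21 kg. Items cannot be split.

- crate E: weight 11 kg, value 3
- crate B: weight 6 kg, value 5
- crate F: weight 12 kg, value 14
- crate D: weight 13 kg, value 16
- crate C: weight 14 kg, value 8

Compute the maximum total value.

21

Take crate B and crate D: weight 6 + 13 = 19 ≤ 21, value 5 + 16 = 21.
No other feasible combination does better.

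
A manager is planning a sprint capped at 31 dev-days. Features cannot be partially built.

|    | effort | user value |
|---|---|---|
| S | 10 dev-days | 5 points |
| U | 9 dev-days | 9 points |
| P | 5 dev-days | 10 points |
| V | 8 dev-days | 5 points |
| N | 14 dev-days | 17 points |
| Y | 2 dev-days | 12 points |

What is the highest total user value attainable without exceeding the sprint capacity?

Allowing fractional choices, the relaxed optimum would be about 48.6, but features are indivisible.
U + P + N + Y: effort 9 + 5 + 14 + 2 = 30 ≤ 31, user value 9 + 10 + 17 + 12 = 48.
P + V + N + Y: effort 5 + 8 + 14 + 2 = 29 ≤ 31, user value 10 + 5 + 17 + 12 = 44.
Best is U, P, N, and Y with total user value 48.

48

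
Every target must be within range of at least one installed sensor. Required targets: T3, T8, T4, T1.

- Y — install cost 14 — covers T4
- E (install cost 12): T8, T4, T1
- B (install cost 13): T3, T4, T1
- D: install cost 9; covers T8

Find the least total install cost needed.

The greedy cost-per-new-target heuristic would pick E and B for 25, but a cheaper cover exists.
Choose B and D: together they cover T3, T8, T4, T1 — every target.
Total install cost: 13 + 9 = 22.
No cover costs less than 22.

22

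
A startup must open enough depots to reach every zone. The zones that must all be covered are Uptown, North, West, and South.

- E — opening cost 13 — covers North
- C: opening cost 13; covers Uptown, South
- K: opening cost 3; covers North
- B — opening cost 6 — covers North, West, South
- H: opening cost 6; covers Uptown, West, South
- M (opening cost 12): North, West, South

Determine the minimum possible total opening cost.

9

This is an integer covering problem.
Choose K and H: together they cover Uptown, North, West, South — every zone.
Total opening cost: 3 + 6 = 9.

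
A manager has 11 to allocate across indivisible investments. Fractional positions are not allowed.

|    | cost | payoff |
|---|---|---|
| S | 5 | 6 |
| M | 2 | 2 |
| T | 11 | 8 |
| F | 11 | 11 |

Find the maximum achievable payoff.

Take F: cost 11 ≤ 11, payoff 11.
No other feasible combination does better.

11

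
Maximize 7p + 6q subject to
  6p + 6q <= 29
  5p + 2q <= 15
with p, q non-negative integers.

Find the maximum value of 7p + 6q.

Relaxing integrality, the LP optimum is 30.78 at (p,q) = (1.78, 3.06), which is not an integer point.
(p,q)=(2,2) is feasible, giving 26.
(p,q)=(1,3) is feasible, giving 25.
The best lattice point is (2,2), giving 26.

26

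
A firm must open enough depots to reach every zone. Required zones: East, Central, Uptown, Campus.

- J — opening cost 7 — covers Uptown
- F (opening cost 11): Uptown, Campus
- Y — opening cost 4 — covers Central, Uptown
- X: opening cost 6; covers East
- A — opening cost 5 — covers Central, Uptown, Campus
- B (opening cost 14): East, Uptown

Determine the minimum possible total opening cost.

Choose X and A: together they cover East, Central, Uptown, Campus — every zone.
Total opening cost: 6 + 5 = 11.
No cover costs less than 11.

11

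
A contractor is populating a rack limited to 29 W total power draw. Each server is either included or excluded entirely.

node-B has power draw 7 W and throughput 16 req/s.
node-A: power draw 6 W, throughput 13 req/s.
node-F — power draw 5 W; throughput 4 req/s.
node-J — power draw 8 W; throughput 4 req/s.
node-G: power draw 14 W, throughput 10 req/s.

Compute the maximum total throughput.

39

Allowing fractional choices, the relaxed optimum would be about 40.9, but servers are indivisible.
node-B + node-A + node-G: power draw 7 + 6 + 14 = 27 ≤ 29, throughput 16 + 13 + 10 = 39.
node-B + node-A + node-F + node-J: power draw 7 + 6 + 5 + 8 = 26 ≤ 29, throughput 16 + 13 + 4 + 4 = 37.
Best is node-B, node-A, and node-G with total throughput 39.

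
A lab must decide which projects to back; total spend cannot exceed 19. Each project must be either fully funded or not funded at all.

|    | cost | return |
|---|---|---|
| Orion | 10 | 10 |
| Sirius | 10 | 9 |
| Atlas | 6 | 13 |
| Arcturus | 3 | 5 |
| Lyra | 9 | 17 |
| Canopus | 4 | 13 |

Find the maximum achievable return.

43

Arcturus + Lyra + Canopus: cost 3 + 9 + 4 = 16 ≤ 19, return 5 + 17 + 13 = 35.
Atlas + Lyra + Canopus: cost 6 + 9 + 4 = 19 ≤ 19, return 13 + 17 + 13 = 43.
Atlas + Arcturus + Lyra: cost 6 + 3 + 9 = 18 ≤ 19, return 13 + 5 + 17 = 35.
Best is Atlas, Lyra, and Canopus with total return 43.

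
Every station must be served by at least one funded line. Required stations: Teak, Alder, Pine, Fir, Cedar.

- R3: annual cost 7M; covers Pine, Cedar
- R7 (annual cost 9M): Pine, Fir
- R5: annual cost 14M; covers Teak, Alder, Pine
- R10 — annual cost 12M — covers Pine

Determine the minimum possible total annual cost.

30

This is a weighted set-cover instance.
Choose R3, R7, and R5: together they cover Teak, Alder, Pine, Fir, Cedar — every station.
Total annual cost: 7 + 9 + 14 = 30.
No cover costs less than 30.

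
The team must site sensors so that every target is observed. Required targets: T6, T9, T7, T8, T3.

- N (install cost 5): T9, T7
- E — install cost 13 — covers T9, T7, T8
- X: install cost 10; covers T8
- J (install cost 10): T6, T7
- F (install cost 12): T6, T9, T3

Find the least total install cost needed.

25

This is an integer covering problem.
The greedy cost-per-new-target heuristic would pick N, F, and X for 27, but a cheaper cover exists.
Choose E and F: together they cover T6, T9, T7, T8, T3 — every target.
Total install cost: 13 + 12 = 25.
No cover costs less than 25.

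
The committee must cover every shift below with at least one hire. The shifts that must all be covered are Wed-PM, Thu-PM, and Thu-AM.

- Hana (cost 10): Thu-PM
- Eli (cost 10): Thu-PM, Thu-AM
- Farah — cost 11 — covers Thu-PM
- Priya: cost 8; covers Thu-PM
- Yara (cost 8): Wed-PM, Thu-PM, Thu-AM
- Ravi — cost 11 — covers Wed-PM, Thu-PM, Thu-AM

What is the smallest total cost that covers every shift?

8

Yara alone covers Wed-PM, Thu-PM, Thu-AM — every shift.
Total cost: 8.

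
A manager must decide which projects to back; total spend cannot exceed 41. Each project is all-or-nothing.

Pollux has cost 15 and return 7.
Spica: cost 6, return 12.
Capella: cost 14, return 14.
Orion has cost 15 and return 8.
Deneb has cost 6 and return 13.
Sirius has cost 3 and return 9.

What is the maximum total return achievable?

Spica + Capella + Deneb + Sirius: cost 6 + 14 + 6 + 3 = 29 ≤ 41, return 12 + 14 + 13 + 9 = 48.
Spica + Capella + Orion + Deneb: cost 6 + 14 + 15 + 6 = 41 ≤ 41, return 12 + 14 + 8 + 13 = 47.
Pollux + Spica + Capella + Deneb: cost 15 + 6 + 14 + 6 = 41 ≤ 41, return 7 + 12 + 14 + 13 = 46.
Best is Spica, Capella, Deneb, and Sirius with total return 48.

48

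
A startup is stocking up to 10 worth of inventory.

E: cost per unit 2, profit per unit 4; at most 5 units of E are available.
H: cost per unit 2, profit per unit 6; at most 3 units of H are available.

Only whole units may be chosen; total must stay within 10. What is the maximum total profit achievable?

2×E and 3×H: cost 10 ≤ 10, profit 2·4 + 3·6 = 26.
3×E and 2×H: cost 10 ≤ 10, profit 3·4 + 2·6 = 24.
Best is 26.

26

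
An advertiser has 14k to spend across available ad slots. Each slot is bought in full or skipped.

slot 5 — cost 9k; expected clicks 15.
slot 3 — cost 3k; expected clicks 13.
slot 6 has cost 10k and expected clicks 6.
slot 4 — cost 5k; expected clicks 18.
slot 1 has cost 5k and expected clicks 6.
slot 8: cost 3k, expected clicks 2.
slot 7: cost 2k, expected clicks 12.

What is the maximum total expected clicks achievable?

Allowing fractional choices, the relaxed optimum would be about 49.7, but ad slots are indivisible.
slot 5 + slot 3 + slot 7: cost 9 + 3 + 2 = 14 ≤ 14, expected clicks 15 + 13 + 12 = 40.
slot 3 + slot 4 + slot 8 + slot 7: cost 3 + 5 + 3 + 2 = 13 ≤ 14, expected clicks 13 + 18 + 2 + 12 = 45.
slot 3 + slot 4 + slot 7: cost 3 + 5 + 2 = 10 ≤ 14, expected clicks 13 + 18 + 12 = 43.
Best is slot 3, slot 4, slot 8, and slot 7 with total expected clicks 45.

45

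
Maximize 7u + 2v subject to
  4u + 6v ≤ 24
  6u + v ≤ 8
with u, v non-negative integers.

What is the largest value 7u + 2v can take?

11

The continuous relaxation peaks at (0.75, 3.5) with value 12.25; rounding to a feasible lattice point costs some objective.
(u,v)=(1,2): 4·1+6·2=16≤24, 6·1+1·2=8≤8, objective 11.
(u,v)=(1,1): 4·1+6·1=10≤24, 6·1+1·1=7≤8, objective 9.
(u,v)=(0,4): 4·0+6·4=24≤24, 6·0+1·4=4≤8, objective 8.
(u,v)=(0,3): 4·0+6·3=18≤24, 6·0+1·3=3≤8, objective 6.
Maximum is 11 at (u,v)=(1,2).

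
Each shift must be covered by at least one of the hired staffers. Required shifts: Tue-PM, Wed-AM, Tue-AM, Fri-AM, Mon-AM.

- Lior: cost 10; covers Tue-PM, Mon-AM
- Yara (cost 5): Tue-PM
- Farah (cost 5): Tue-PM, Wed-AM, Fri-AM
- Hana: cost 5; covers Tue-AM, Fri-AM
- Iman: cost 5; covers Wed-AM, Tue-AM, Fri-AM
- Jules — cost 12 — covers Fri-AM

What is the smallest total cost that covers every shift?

15

Choose Lior and Iman: together they cover Tue-PM, Wed-AM, Tue-AM, Fri-AM, Mon-AM — every shift.
Total cost: 10 + 5 = 15.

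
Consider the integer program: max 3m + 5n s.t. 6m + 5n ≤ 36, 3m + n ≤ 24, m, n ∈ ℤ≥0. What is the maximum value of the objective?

The continuous relaxation peaks at (0, 7.2) with value 36.00; rounding to a feasible lattice point costs some objective.
(m,n)=(0,7): 6·0+5·7=35≤36, 3·0+1·7=7≤24, objective 35.
(m,n)=(1,6): 6·1+5·6=36≤36, 3·1+1·6=9≤24, objective 33.
The best lattice point is (0,7), giving 35.

35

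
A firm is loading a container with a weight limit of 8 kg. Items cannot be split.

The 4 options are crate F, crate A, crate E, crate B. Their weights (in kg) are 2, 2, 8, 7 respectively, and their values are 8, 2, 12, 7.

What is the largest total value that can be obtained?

12

Allowing fractional choices, the relaxed optimum would be about 17.0, but items are indivisible.
crate F: weight 2 ≤ 8, value 8.
crate E: weight 8 ≤ 8, value 12.
crate F + crate A: weight 2 + 2 = 4 ≤ 8, value 8 + 2 = 10.
Best is crate E with total value 12.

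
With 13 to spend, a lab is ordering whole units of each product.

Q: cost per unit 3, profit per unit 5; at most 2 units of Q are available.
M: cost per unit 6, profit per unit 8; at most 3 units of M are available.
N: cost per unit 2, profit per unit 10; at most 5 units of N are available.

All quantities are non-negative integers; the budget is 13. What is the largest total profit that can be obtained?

55

N has the best ratio (10/2); taking only N gives at most 5×10 = 50 (stopped by the supply cap of 5).
Mixing does better — 1×Q and 5×N: cost 13 ≤ 13, profit 1·5 + 5·10 = 55.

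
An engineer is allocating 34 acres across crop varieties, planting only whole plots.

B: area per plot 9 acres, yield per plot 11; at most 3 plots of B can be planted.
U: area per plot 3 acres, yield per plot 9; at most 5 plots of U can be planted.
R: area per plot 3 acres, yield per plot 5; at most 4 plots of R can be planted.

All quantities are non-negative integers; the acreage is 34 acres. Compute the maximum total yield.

71

1×B, 4×U, and 4×R: area 33 ≤ 34, yield 1·11 + 4·9 + 4·5 = 67.
1×B, 5×U, and 3×R: area 33 ≤ 34, yield 1·11 + 5·9 + 3·5 = 71.
Best is 71.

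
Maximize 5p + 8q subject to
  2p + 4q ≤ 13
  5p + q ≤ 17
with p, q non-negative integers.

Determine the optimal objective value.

26

The continuous relaxation peaks at (3.06, 1.72) with value 29.06; rounding to a feasible lattice point costs some objective.
(p,q)=(2,2) is feasible, giving 26.
(p,q)=(3,1) is feasible, giving 23.
(p,q)=(1,2) is feasible, giving 21.
No feasible integer point exceeds 26.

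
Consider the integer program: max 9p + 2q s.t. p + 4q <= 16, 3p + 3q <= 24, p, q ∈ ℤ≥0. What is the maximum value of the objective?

72

(p,q)=(8,0): 1·8+4·0=8≤16, 3·8+3·0=24≤24, objective 72.
(p,q)=(7,1): 1·7+4·1=11≤16, 3·7+3·1=24≤24, objective 65.
No feasible integer point exceeds 72.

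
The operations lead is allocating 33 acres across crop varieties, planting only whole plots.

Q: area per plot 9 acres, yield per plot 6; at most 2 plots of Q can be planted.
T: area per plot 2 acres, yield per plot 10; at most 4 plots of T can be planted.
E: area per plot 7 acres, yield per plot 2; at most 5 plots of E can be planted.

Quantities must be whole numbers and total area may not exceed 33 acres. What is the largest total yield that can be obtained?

T has the best ratio (10/2); taking only T gives at most 4×10 = 40 (stopped by the supply cap of 4).
Mixing does better — 2×Q, 4×T, and 1×E: area 33 ≤ 33, yield 2·6 + 4·10 + 1·2 = 54.

54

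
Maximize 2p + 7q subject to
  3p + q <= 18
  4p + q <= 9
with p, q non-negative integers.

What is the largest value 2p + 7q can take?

63

(p,q)=(0,9): 3·0+1·9=9≤18, 4·0+1·9=9≤9, objective 63.
(p,q)=(0,8): 3·0+1·8=8≤18, 4·0+1·8=8≤9, objective 56.
No feasible integer point exceeds 63.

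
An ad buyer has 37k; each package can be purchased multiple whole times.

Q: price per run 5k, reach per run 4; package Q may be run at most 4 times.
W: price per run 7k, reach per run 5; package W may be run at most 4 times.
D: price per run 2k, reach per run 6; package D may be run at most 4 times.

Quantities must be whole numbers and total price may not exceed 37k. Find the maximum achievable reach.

46

This is a bounded integer knapsack.
D has the best ratio (6/2); taking only D gives at most 4×6 = 24 (stopped by the supply cap of 4).
Mixing does better — 3×Q, 2×W, and 4×D: price 37 ≤ 37, reach 3·4 + 2·5 + 4·6 = 46.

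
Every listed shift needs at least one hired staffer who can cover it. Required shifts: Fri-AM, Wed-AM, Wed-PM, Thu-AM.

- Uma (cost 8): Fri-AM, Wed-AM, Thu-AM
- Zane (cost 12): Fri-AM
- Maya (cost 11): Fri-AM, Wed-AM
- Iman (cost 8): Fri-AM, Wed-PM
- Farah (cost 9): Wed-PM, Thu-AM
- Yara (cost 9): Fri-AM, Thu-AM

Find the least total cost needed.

Choose Uma and Iman: together they cover Fri-AM, Wed-AM, Wed-PM, Thu-AM — every shift.
Total cost: 8 + 8 = 16.
No cover costs less than 16.

16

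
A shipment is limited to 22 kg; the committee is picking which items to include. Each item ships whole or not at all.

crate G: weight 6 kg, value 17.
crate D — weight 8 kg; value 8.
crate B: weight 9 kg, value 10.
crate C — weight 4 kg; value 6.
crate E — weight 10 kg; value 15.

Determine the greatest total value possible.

38

Allowing fractional choices, the relaxed optimum would be about 40.2, but items are indivisible.
crate G + crate C + crate E: weight 6 + 4 + 10 = 20 ≤ 22, value 17 + 6 + 15 = 38.
crate G + crate B + crate C: weight 6 + 9 + 4 = 19 ≤ 22, value 17 + 10 + 6 = 33.
Best is crate G, crate C, and crate E with total value 38.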